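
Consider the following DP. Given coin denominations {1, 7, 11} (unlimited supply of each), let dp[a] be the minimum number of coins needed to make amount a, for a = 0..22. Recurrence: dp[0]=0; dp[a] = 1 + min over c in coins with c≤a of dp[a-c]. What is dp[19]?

 a  0  1  2  3  4  5  6  7  8  9 10 11 12 13 14 15 16 17 18 19 20 21 22
dp  0  1  2  3  4  5  6  1  2  3  4  1  2  3  2  3  4  5  2  3  4  3  2

3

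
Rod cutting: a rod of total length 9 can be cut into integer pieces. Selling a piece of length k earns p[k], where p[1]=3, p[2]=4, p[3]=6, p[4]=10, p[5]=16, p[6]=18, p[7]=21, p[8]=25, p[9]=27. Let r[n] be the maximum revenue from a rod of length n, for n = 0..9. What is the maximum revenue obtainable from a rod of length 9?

28

   n    0    1    2    3    4    5    6    7    8    9
r[n]    0    3    6    9   12   16   19   22   25   28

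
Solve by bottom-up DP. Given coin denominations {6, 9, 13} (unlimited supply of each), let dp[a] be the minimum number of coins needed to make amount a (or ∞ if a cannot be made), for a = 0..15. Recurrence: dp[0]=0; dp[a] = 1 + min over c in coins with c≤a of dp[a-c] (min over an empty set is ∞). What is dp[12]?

 a  0  1  2  3  4  5  6  7  8  9 10 11 12 13 14 15
dp  0  -  -  -  -  -  1  -  -  1  -  -  2  1  -  2
(- denotes ∞ / unreachable)

2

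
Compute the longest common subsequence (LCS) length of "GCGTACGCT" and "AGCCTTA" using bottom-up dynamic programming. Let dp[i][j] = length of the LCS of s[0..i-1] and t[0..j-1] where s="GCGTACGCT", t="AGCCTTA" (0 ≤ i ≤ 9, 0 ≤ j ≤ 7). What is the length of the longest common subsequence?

4

   ''  A  G  C  C  T  T  A
''  0  0  0  0  0  0  0  0
 G  0  0  1  1  1  1  1  1
 C  0  0  1  2  2  2  2  2
 G  0  0  1  2  2  2  2  2
 T  0  0  1  2  2  3  3  3
 A  0  1  1  2  2  3  3  4
 C  0  1  1  2  3  3  3  4
 G  0  1  2  2  3  3  3  4
 C  0  1  2  3  3  3  3  4
 T  0  1  2  3  3  4  4  4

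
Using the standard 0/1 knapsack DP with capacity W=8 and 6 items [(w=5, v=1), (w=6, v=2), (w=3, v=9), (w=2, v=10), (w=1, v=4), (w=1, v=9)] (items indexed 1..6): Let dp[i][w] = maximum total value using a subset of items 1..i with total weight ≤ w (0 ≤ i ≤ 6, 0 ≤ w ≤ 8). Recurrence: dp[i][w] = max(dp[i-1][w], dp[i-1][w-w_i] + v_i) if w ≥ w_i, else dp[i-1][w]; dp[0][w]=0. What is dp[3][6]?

i\w   0   1   2   3   4   5   6   7   8
  0   0   0   0   0   0   0   0   0   0
  1   0   0   0   0   0   1   1   1   1
  2   0   0   0   0   0   1   2   2   2
  3   0   0   0   9   9   9   9   9  10
  4   0   0  10  10  10  19  19  19  19
  5   0   4  10  14  14  19  23  23  23
  6   0   9  13  19  23  23  28  32  32

9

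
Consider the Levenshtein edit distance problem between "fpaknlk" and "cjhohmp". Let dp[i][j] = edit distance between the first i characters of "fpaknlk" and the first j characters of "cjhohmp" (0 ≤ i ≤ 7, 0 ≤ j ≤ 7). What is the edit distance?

   ''  c  j  h  o  h  m  p
''  0  1  2  3  4  5  6  7
 f  1  1  2  3  4  5  6  7
 p  2  2  2  3  4  5  6  6
 a  3  3  3  3  4  5  6  7
 k  4  4  4  4  4  5  6  7
 n  5  5  5  5  5  5  6  7
 l  6  6  6  6  6  6  6  7
 k  7  7  7  7  7  7  7  7

7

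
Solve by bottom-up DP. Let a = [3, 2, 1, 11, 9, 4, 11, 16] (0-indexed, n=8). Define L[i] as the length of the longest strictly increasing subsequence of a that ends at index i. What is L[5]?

2

   i    0    1    2    3    4    5    6    7
a[i]    3    2    1   11    9    4   11   16
L[i]    1    1    1    2    2    2    3    4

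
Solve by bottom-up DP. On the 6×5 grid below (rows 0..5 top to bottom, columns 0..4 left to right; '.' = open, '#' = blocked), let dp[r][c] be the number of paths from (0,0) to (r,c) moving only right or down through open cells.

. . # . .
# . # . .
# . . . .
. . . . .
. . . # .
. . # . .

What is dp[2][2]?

r\c   0   1   2   3   4
  0   1   1   0   0   0
  1   0   1   0   0   0
  2   0   1   1   1   1
  3   0   1   2   3   4
  4   0   1   3   0   4
  5   0   1   0   0   4

1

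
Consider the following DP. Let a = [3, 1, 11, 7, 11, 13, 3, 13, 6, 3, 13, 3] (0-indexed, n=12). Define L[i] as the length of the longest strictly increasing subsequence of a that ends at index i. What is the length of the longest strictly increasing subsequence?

   i    0    1    2    3    4    5    6    7    8    9   10   11
a[i]    3    1   11    7   11   13    3   13    6    3   13    3
L[i]    1    1    2    2    3    4    2    4    3    2    4    2

4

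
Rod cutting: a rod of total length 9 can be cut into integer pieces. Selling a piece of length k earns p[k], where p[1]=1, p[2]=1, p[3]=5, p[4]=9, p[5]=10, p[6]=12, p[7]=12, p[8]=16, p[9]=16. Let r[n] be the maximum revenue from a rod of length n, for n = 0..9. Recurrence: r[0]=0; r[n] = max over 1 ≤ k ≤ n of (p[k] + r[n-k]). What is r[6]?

   n    0    1    2    3    4    5    6    7    8    9
r[n]    0    1    2    5    9   10   12   14   18   19

12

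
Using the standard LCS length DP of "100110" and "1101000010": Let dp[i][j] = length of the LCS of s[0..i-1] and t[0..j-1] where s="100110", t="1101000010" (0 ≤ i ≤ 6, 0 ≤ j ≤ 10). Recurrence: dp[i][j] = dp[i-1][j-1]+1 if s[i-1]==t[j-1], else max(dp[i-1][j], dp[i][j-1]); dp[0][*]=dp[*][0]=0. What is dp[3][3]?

2

   ''  1  1  0  1  0  0  0  0  1  0
''  0  0  0  0  0  0  0  0  0  0  0
 1  0  1  1  1  1  1  1  1  1  1  1
 0  0  1  1  2  2  2  2  2  2  2  2
 0  0  1  1  2  2  3  3  3  3  3  3
 1  0  1  2  2  3  3  3  3  3  4  4
 1  0  1  2  2  3  3  3  3  3  4  4
 0  0  1  2  3  3  4  4  4  4  4  5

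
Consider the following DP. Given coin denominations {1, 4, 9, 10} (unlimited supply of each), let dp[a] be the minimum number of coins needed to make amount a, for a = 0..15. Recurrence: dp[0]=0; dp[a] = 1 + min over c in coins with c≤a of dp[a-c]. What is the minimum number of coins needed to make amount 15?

3

 a  0  1  2  3  4  5  6  7  8  9 10 11 12 13 14 15
dp  0  1  2  3  1  2  3  4  2  1  1  2  3  2  2  3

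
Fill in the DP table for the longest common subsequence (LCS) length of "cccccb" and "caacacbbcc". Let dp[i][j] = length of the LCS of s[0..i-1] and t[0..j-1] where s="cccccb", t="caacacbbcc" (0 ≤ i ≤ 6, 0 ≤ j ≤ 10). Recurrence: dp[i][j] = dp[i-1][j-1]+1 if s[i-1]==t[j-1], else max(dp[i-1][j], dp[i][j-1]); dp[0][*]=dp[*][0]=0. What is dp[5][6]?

3

   ''  c  a  a  c  a  c  b  b  c  c
''  0  0  0  0  0  0  0  0  0  0  0
 c  0  1  1  1  1  1  1  1  1  1  1
 c  0  1  1  1  2  2  2  2  2  2  2
 c  0  1  1  1  2  2  3  3  3  3  3
 c  0  1  1  1  2  2  3  3  3  4  4
 c  0  1  1  1  2  2  3  3  3  4  5
 b  0  1  1  1  2  2  3  4  4  4  5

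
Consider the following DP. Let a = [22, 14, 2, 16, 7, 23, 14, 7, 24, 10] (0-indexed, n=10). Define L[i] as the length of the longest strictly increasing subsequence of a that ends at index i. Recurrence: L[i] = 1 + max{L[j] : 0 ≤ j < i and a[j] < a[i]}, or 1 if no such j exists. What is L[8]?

   i    0    1    2    3    4    5    6    7    8    9
a[i]   22   14    2   16    7   23   14    7   24   10
L[i]    1    1    1    2    2    3    3    2    4    3

4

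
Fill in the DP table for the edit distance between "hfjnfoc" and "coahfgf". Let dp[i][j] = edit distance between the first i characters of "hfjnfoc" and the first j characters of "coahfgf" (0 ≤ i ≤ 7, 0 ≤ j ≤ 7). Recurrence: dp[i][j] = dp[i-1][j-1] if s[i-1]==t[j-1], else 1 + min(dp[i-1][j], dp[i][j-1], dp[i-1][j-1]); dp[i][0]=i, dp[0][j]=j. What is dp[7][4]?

7

   ''  c  o  a  h  f  g  f
''  0  1  2  3  4  5  6  7
 h  1  1  2  3  3  4  5  6
 f  2  2  2  3  4  3  4  5
 j  3  3  3  3  4  4  4  5
 n  4  4  4  4  4  5  5  5
 f  5  5  5  5  5  4  5  5
 o  6  6  5  6  6  5  5  6
 c  7  6  6  6  7  6  6  6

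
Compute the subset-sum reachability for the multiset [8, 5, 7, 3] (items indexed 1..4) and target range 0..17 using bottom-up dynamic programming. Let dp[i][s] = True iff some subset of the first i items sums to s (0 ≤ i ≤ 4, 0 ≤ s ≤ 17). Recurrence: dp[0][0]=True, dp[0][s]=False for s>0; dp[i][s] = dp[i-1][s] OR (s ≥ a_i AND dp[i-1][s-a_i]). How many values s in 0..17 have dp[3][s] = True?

7

i\s   0   1   2   3   4   5   6   7   8   9  10  11  12  13  14  15  16  17
  0   T   F   F   F   F   F   F   F   F   F   F   F   F   F   F   F   F   F
  1   T   F   F   F   F   F   F   F   T   F   F   F   F   F   F   F   F   F
  2   T   F   F   F   F   T   F   F   T   F   F   F   F   T   F   F   F   F
  3   T   F   F   F   F   T   F   T   T   F   F   F   T   T   F   T   F   F
  4   T   F   F   T   F   T   F   T   T   F   T   T   T   T   F   T   T   F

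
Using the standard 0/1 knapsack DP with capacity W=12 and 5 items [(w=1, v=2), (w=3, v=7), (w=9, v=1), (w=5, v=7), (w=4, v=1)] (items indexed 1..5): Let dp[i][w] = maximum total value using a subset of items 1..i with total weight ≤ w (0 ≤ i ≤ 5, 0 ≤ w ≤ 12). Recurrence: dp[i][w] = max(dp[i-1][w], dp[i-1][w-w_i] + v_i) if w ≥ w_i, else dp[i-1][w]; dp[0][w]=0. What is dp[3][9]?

9

i\w   0   1   2   3   4   5   6   7   8   9  10  11  12
  0   0   0   0   0   0   0   0   0   0   0   0   0   0
  1   0   2   2   2   2   2   2   2   2   2   2   2   2
  2   0   2   2   7   9   9   9   9   9   9   9   9   9
  3   0   2   2   7   9   9   9   9   9   9   9   9   9
  4   0   2   2   7   9   9   9   9  14  16  16  16  16
  5   0   2   2   7   9   9   9   9  14  16  16  16  16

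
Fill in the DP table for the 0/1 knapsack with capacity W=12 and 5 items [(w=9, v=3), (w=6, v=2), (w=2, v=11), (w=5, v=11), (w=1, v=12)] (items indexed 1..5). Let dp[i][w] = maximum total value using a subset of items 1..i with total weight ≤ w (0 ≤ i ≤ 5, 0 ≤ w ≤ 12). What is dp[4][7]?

22

i\w   0   1   2   3   4   5   6   7   8   9  10  11  12
  0   0   0   0   0   0   0   0   0   0   0   0   0   0
  1   0   0   0   0   0   0   0   0   0   3   3   3   3
  2   0   0   0   0   0   0   2   2   2   3   3   3   3
  3   0   0  11  11  11  11  11  11  13  13  13  14  14
  4   0   0  11  11  11  11  11  22  22  22  22  22  22
  5   0  12  12  23  23  23  23  23  34  34  34  34  34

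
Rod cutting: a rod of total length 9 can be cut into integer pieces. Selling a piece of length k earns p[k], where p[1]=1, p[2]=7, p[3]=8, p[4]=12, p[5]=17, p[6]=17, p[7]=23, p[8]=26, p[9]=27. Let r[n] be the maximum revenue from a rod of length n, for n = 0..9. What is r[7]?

   n    0    1    2    3    4    5    6    7    8    9
r[n]    0    1    7    8   14   17   21   24   28   31

24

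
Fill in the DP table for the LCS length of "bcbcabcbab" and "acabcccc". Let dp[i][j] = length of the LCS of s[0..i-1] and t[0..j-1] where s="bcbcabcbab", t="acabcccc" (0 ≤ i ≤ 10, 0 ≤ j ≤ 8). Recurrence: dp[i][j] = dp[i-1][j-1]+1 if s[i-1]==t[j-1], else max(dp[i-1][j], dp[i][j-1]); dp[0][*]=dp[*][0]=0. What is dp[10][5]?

4

   ''  a  c  a  b  c  c  c  c
''  0  0  0  0  0  0  0  0  0
 b  0  0  0  0  1  1  1  1  1
 c  0  0  1  1  1  2  2  2  2
 b  0  0  1  1  2  2  2  2  2
 c  0  0  1  1  2  3  3  3  3
 a  0  1  1  2  2  3  3  3  3
 b  0  1  1  2  3  3  3  3  3
 c  0  1  2  2  3  4  4  4  4
 b  0  1  2  2  3  4  4  4  4
 a  0  1  2  3  3  4  4  4  4
 b  0  1  2  3  4  4  4  4  4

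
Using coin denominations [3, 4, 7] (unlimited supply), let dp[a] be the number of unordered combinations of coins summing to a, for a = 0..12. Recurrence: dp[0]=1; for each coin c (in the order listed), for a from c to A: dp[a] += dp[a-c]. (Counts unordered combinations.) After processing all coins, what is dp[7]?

after  coin     0     1     2     3     4     5     6     7     8     9    10    11    12
          3     1     0     0     1     0     0     1     0     0     1     0     0     1
          4     1     0     0     1     1     0     1     1     1     1     1     1     2
          7     1     0     0     1     1     0     1     2     1     1     2     2     2

2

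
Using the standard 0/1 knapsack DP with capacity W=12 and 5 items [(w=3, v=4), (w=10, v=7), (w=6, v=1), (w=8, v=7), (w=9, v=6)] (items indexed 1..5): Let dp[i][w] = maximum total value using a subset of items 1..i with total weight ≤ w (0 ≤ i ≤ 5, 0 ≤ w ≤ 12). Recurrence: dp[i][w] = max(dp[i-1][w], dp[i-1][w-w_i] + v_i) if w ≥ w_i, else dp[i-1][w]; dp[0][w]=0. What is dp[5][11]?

i\w   0   1   2   3   4   5   6   7   8   9  10  11  12
  0   0   0   0   0   0   0   0   0   0   0   0   0   0
  1   0   0   0   4   4   4   4   4   4   4   4   4   4
  2   0   0   0   4   4   4   4   4   4   4   7   7   7
  3   0   0   0   4   4   4   4   4   4   5   7   7   7
  4   0   0   0   4   4   4   4   4   7   7   7  11  11
  5   0   0   0   4   4   4   4   4   7   7   7  11  11

11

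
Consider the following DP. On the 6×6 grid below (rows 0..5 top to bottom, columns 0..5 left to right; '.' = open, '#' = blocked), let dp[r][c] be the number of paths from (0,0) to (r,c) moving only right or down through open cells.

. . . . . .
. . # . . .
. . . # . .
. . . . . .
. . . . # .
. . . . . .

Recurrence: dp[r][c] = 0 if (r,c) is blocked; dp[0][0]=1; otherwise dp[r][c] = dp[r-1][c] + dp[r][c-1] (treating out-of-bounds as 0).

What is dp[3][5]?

r\c   0   1   2   3   4   5
  0   1   1   1   1   1   1
  1   1   2   0   1   2   3
  2   1   3   3   0   2   5
  3   1   4   7   7   9  14
  4   1   5  12  19   0  14
  5   1   6  18  37  37  51

14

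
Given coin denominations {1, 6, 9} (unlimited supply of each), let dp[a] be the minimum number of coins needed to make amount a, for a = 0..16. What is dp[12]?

 a  0  1  2  3  4  5  6  7  8  9 10 11 12 13 14 15 16
dp  0  1  2  3  4  5  1  2  3  1  2  3  2  3  4  2  3

2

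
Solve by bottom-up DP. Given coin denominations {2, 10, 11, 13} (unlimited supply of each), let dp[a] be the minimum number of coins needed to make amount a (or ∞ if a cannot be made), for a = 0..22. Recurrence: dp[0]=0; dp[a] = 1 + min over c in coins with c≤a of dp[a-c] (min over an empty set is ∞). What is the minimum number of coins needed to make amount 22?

2

 a  0  1  2  3  4  5  6  7  8  9 10 11 12 13 14 15 16 17 18 19 20 21 22
dp  0  -  1  -  2  -  3  -  4  -  1  1  2  1  3  2  4  3  5  4  2  2  2
(- denotes ∞ / unreachable)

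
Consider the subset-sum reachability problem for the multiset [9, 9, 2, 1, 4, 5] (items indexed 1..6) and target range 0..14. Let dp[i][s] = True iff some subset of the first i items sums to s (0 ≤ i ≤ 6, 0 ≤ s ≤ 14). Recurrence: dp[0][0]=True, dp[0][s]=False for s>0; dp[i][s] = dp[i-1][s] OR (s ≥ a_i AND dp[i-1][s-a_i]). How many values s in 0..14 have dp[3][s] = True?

i\s   0   1   2   3   4   5   6   7   8   9  10  11  12  13  14
  0   T   F   F   F   F   F   F   F   F   F   F   F   F   F   F
  1   T   F   F   F   F   F   F   F   F   T   F   F   F   F   F
  2   T   F   F   F   F   F   F   F   F   T   F   F   F   F   F
  3   T   F   T   F   F   F   F   F   F   T   F   T   F   F   F
  4   T   T   T   T   F   F   F   F   F   T   T   T   T   F   F
  5   T   T   T   T   T   T   T   T   F   T   T   T   T   T   T
  6   T   T   T   T   T   T   T   T   T   T   T   T   T   T   T

4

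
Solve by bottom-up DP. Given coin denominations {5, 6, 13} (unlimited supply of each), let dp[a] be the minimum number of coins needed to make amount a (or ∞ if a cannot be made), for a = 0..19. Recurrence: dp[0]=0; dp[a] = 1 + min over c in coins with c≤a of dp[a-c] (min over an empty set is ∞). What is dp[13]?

1

 a  0  1  2  3  4  5  6  7  8  9 10 11 12 13 14 15 16 17 18 19
dp  0  -  -  -  -  1  1  -  -  -  2  2  2  1  -  3  3  3  2  2
(- denotes ∞ / unreachable)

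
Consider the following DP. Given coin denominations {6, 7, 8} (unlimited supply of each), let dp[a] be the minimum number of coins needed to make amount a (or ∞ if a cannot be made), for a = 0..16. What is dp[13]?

 a  0  1  2  3  4  5  6  7  8  9 10 11 12 13 14 15 16
dp  0  -  -  -  -  -  1  1  1  -  -  -  2  2  2  2  2
(- denotes ∞ / unreachable)

2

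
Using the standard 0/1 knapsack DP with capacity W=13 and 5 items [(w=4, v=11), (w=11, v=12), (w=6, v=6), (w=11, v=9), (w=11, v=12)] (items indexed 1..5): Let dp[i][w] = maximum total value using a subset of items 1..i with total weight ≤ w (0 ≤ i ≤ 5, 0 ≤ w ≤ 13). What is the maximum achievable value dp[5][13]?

i\w   0   1   2   3   4   5   6   7   8   9  10  11  12  13
  0   0   0   0   0   0   0   0   0   0   0   0   0   0   0
  1   0   0   0   0  11  11  11  11  11  11  11  11  11  11
  2   0   0   0   0  11  11  11  11  11  11  11  12  12  12
  3   0   0   0   0  11  11  11  11  11  11  17  17  17  17
  4   0   0   0   0  11  11  11  11  11  11  17  17  17  17
  5   0   0   0   0  11  11  11  11  11  11  17  17  17  17

17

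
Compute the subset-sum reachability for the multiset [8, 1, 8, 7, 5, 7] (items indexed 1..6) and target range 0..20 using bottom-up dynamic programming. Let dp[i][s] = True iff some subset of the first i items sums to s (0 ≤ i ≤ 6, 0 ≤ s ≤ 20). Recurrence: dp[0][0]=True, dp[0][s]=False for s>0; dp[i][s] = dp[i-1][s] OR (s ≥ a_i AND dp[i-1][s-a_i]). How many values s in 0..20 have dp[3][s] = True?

i\s   0   1   2   3   4   5   6   7   8   9  10  11  12  13  14  15  16  17  18  19  20
  0   T   F   F   F   F   F   F   F   F   F   F   F   F   F   F   F   F   F   F   F   F
  1   T   F   F   F   F   F   F   F   T   F   F   F   F   F   F   F   F   F   F   F   F
  2   T   T   F   F   F   F   F   F   T   T   F   F   F   F   F   F   F   F   F   F   F
  3   T   T   F   F   F   F   F   F   T   T   F   F   F   F   F   F   T   T   F   F   F
  4   T   T   F   F   F   F   F   T   T   T   F   F   F   F   F   T   T   T   F   F   F
  5   T   T   F   F   F   T   T   T   T   T   F   F   T   T   T   T   T   T   F   F   T
  6   T   T   F   F   F   T   T   T   T   T   F   F   T   T   T   T   T   T   F   T   T

6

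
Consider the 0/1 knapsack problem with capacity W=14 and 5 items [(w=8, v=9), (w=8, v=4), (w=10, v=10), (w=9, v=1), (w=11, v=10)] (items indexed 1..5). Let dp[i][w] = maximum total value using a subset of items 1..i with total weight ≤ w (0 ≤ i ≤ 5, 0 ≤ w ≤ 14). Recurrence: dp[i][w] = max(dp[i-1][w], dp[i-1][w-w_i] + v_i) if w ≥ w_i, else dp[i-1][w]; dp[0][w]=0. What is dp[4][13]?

i\w   0   1   2   3   4   5   6   7   8   9  10  11  12  13  14
  0   0   0   0   0   0   0   0   0   0   0   0   0   0   0   0
  1   0   0   0   0   0   0   0   0   9   9   9   9   9   9   9
  2   0   0   0   0   0   0   0   0   9   9   9   9   9   9   9
  3   0   0   0   0   0   0   0   0   9   9  10  10  10  10  10
  4   0   0   0   0   0   0   0   0   9   9  10  10  10  10  10
  5   0   0   0   0   0   0   0   0   9   9  10  10  10  10  10

10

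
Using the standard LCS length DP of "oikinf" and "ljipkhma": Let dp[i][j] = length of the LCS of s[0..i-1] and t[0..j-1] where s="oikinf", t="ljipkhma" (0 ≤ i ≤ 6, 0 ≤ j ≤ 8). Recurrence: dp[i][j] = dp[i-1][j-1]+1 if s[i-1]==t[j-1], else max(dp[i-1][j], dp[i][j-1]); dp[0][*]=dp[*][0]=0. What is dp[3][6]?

2

   ''  l  j  i  p  k  h  m  a
''  0  0  0  0  0  0  0  0  0
 o  0  0  0  0  0  0  0  0  0
 i  0  0  0  1  1  1  1  1  1
 k  0  0  0  1  1  2  2  2  2
 i  0  0  0  1  1  2  2  2  2
 n  0  0  0  1  1  2  2  2  2
 f  0  0  0  1  1  2  2  2  2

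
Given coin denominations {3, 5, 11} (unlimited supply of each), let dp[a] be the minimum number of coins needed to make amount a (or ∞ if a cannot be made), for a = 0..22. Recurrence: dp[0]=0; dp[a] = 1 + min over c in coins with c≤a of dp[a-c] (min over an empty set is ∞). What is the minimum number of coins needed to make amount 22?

 a  0  1  2  3  4  5  6  7  8  9 10 11 12 13 14 15 16 17 18 19 20 21 22
dp  0  -  -  1  -  1  2  -  2  3  2  1  4  3  2  3  2  3  4  3  4  3  2
(- denotes ∞ / unreachable)

2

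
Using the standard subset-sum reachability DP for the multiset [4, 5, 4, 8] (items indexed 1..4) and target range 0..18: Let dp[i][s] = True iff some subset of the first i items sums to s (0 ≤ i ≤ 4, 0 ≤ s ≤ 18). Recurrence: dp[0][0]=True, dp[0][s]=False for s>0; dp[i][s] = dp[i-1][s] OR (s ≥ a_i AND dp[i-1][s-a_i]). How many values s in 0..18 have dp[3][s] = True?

i\s   0   1   2   3   4   5   6   7   8   9  10  11  12  13  14  15  16  17  18
  0   T   F   F   F   F   F   F   F   F   F   F   F   F   F   F   F   F   F   F
  1   T   F   F   F   T   F   F   F   F   F   F   F   F   F   F   F   F   F   F
  2   T   F   F   F   T   T   F   F   F   T   F   F   F   F   F   F   F   F   F
  3   T   F   F   F   T   T   F   F   T   T   F   F   F   T   F   F   F   F   F
  4   T   F   F   F   T   T   F   F   T   T   F   F   T   T   F   F   T   T   F

6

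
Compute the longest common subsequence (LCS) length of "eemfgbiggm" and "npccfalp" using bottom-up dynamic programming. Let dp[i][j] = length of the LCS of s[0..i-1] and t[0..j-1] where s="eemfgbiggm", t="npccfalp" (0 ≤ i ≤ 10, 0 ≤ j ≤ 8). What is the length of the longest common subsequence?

1

   ''  n  p  c  c  f  a  l  p
''  0  0  0  0  0  0  0  0  0
 e  0  0  0  0  0  0  0  0  0
 e  0  0  0  0  0  0  0  0  0
 m  0  0  0  0  0  0  0  0  0
 f  0  0  0  0  0  1  1  1  1
 g  0  0  0  0  0  1  1  1  1
 b  0  0  0  0  0  1  1  1  1
 i  0  0  0  0  0  1  1  1  1
 g  0  0  0  0  0  1  1  1  1
 g  0  0  0  0  0  1  1  1  1
 m  0  0  0  0  0  1  1  1  1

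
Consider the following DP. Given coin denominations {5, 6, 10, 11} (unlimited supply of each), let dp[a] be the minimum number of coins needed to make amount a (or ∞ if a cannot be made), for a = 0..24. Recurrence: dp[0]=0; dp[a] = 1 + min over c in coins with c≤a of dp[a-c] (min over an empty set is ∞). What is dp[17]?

2

 a  0  1  2  3  4  5  6  7  8  9 10 11 12 13 14 15 16 17 18 19 20 21 22 23 24
dp  0  -  -  -  -  1  1  -  -  -  1  1  2  -  -  2  2  2  3  -  2  2  2  3  4
(- denotes ∞ / unreachable)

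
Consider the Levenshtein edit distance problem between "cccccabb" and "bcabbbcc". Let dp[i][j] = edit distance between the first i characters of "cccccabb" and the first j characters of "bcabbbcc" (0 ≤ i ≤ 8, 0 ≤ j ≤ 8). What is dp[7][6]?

   ''  b  c  a  b  b  b  c  c
''  0  1  2  3  4  5  6  7  8
 c  1  1  1  2  3  4  5  6  7
 c  2  2  1  2  3  4  5  5  6
 c  3  3  2  2  3  4  5  5  5
 c  4  4  3  3  3  4  5  5  5
 c  5  5  4  4  4  4  5  5  5
 a  6  6  5  4  5  5  5  6  6
 b  7  6  6  5  4  5  5  6  7
 b  8  7  7  6  5  4  5  6  7

5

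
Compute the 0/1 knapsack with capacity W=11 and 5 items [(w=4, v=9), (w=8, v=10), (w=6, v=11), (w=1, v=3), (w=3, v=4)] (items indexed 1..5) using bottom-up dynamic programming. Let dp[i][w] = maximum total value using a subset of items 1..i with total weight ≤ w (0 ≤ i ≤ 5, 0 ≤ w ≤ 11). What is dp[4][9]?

14

i\w   0   1   2   3   4   5   6   7   8   9  10  11
  0   0   0   0   0   0   0   0   0   0   0   0   0
  1   0   0   0   0   9   9   9   9   9   9   9   9
  2   0   0   0   0   9   9   9   9  10  10  10  10
  3   0   0   0   0   9   9  11  11  11  11  20  20
  4   0   3   3   3   9  12  12  14  14  14  20  23
  5   0   3   3   4   9  12  12  14  16  16  20  23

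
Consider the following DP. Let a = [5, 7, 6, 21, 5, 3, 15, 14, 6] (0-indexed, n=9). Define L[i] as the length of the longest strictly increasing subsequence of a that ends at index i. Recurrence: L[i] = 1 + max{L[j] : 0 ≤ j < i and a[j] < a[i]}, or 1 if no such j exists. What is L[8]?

   i    0    1    2    3    4    5    6    7    8
a[i]    5    7    6   21    5    3   15   14    6
L[i]    1    2    2    3    1    1    3    3    2

2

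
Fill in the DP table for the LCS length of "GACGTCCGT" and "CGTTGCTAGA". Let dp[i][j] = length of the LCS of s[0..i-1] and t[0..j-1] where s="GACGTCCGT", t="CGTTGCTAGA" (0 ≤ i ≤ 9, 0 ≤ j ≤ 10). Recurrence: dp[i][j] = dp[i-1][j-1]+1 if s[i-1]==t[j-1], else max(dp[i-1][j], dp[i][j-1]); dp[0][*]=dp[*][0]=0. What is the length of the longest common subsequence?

   ''  C  G  T  T  G  C  T  A  G  A
''  0  0  0  0  0  0  0  0  0  0  0
 G  0  0  1  1  1  1  1  1  1  1  1
 A  0  0  1  1  1  1  1  1  2  2  2
 C  0  1  1  1  1  1  2  2  2  2  2
 G  0  1  2  2  2  2  2  2  2  3  3
 T  0  1  2  3  3  3  3  3  3  3  3
 C  0  1  2  3  3  3  4  4  4  4  4
 C  0  1  2  3  3  3  4  4  4  4  4
 G  0  1  2  3  3  4  4  4  4  5  5
 T  0  1  2  3  4  4  4  5  5  5  5

5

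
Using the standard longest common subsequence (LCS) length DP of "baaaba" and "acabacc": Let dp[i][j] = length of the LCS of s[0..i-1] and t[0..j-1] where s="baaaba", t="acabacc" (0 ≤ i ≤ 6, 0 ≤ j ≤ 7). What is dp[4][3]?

2

   ''  a  c  a  b  a  c  c
''  0  0  0  0  0  0  0  0
 b  0  0  0  0  1  1  1  1
 a  0  1  1  1  1  2  2  2
 a  0  1  1  2  2  2  2  2
 a  0  1  1  2  2  3  3  3
 b  0  1  1  2  3  3  3  3
 a  0  1  1  2  3  4  4  4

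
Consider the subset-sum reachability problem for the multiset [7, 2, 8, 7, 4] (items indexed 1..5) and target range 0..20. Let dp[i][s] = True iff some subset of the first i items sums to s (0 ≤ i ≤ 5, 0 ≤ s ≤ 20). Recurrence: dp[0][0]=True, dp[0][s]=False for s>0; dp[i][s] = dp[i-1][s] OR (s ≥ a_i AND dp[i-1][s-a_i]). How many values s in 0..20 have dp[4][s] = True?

10

i\s   0   1   2   3   4   5   6   7   8   9  10  11  12  13  14  15  16  17  18  19  20
  0   T   F   F   F   F   F   F   F   F   F   F   F   F   F   F   F   F   F   F   F   F
  1   T   F   F   F   F   F   F   T   F   F   F   F   F   F   F   F   F   F   F   F   F
  2   T   F   T   F   F   F   F   T   F   T   F   F   F   F   F   F   F   F   F   F   F
  3   T   F   T   F   F   F   F   T   T   T   T   F   F   F   F   T   F   T   F   F   F
  4   T   F   T   F   F   F   F   T   T   T   T   F   F   F   T   T   T   T   F   F   F
  5   T   F   T   F   T   F   T   T   T   T   T   T   T   T   T   T   T   T   T   T   T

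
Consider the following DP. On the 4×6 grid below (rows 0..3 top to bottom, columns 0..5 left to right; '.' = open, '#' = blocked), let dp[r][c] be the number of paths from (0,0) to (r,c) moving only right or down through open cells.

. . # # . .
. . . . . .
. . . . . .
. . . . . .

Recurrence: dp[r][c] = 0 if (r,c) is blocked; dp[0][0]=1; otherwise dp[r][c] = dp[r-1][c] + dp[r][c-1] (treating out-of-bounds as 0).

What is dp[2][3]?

7

r\c   0   1   2   3   4   5
  0   1   1   0   0   0   0
  1   1   2   2   2   2   2
  2   1   3   5   7   9  11
  3   1   4   9  16  25  36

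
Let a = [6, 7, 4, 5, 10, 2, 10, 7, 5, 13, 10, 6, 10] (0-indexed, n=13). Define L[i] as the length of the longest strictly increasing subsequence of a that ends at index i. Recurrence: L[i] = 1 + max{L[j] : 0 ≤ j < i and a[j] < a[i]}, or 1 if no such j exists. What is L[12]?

   i    0    1    2    3    4    5    6    7    8    9   10   11   12
a[i]    6    7    4    5   10    2   10    7    5   13   10    6   10
L[i]    1    2    1    2    3    1    3    3    2    4    4    3    4

4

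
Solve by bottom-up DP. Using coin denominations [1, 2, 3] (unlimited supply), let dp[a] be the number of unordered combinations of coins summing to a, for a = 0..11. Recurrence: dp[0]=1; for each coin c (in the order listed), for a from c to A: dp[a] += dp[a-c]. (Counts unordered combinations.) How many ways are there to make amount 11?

after  coin     0     1     2     3     4     5     6     7     8     9    10    11
          1     1     1     1     1     1     1     1     1     1     1     1     1
          2     1     1     2     2     3     3     4     4     5     5     6     6
          3     1     1     2     3     4     5     7     8    10    12    14    16

16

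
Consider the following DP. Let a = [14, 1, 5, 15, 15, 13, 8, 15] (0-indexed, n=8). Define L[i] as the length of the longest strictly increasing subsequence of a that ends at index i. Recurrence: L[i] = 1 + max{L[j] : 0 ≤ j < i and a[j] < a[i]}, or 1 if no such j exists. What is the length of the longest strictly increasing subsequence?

4

   i    0    1    2    3    4    5    6    7
a[i]   14    1    5   15   15   13    8   15
L[i]    1    1    2    3    3    3    3    4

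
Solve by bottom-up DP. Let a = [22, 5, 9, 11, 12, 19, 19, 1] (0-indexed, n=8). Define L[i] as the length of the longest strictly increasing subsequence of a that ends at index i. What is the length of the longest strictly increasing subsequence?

   i    0    1    2    3    4    5    6    7
a[i]   22    5    9   11   12   19   19    1
L[i]    1    1    2    3    4    5    5    1

5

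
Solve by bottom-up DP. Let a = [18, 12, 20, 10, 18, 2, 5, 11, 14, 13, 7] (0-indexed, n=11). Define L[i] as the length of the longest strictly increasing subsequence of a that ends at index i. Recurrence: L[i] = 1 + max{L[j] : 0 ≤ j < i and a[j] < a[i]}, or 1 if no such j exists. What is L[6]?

   i    0    1    2    3    4    5    6    7    8    9   10
a[i]   18   12   20   10   18    2    5   11   14   13    7
L[i]    1    1    2    1    2    1    2    3    4    4    3

2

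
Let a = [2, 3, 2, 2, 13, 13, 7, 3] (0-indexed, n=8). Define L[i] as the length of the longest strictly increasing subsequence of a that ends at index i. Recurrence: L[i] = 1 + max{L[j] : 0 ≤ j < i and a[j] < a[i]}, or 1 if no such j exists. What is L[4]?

   i    0    1    2    3    4    5    6    7
a[i]    2    3    2    2   13   13    7    3
L[i]    1    2    1    1    3    3    3    2

3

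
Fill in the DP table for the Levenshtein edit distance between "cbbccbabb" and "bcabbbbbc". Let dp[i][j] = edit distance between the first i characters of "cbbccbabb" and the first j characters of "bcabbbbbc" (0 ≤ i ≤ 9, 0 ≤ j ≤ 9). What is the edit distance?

   ''  b  c  a  b  b  b  b  b  c
''  0  1  2  3  4  5  6  7  8  9
 c  1  1  1  2  3  4  5  6  7  8
 b  2  1  2  2  2  3  4  5  6  7
 b  3  2  2  3  2  2  3  4  5  6
 c  4  3  2  3  3  3  3  4  5  5
 c  5  4  3  3  4  4  4  4  5  5
 b  6  5  4  4  3  4  4  4  4  5
 a  7  6  5  4  4  4  5  5  5  5
 b  8  7  6  5  4  4  4  5  5  6
 b  9  8  7  6  5  4  4  4  5  6

6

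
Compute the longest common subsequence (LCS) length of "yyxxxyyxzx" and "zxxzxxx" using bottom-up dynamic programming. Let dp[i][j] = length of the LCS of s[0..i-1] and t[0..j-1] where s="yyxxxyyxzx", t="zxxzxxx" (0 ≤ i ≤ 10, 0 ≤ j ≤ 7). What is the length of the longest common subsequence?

5

   ''  z  x  x  z  x  x  x
''  0  0  0  0  0  0  0  0
 y  0  0  0  0  0  0  0  0
 y  0  0  0  0  0  0  0  0
 x  0  0  1  1  1  1  1  1
 x  0  0  1  2  2  2  2  2
 x  0  0  1  2  2  3  3  3
 y  0  0  1  2  2  3  3  3
 y  0  0  1  2  2  3  3  3
 x  0  0  1  2  2  3  4  4
 z  0  1  1  2  3  3  4  4
 x  0  1  2  2  3  4  4  5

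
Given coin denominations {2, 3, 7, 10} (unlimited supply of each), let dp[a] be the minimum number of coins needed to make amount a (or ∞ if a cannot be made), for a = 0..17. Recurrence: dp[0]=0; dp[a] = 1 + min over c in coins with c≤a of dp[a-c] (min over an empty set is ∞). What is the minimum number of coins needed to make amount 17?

2

 a  0  1  2  3  4  5  6  7  8  9 10 11 12 13 14 15 16 17
dp  0  -  1  1  2  2  2  1  3  2  1  3  2  2  2  3  3  2
(- denotes ∞ / unreachable)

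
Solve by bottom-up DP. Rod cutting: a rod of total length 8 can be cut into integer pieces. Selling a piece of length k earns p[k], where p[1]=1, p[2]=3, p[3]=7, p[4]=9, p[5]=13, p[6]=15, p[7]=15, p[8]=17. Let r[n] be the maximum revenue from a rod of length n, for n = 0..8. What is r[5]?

   n    0    1    2    3    4    5    6    7    8
r[n]    0    1    3    7    9   13   15   16   20

13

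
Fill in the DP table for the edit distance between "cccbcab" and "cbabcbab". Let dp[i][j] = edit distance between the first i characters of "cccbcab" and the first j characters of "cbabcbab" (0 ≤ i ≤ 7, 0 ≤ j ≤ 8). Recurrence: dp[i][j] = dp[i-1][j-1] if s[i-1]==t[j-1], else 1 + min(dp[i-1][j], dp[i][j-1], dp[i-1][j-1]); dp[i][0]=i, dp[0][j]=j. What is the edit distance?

3

   ''  c  b  a  b  c  b  a  b
''  0  1  2  3  4  5  6  7  8
 c  1  0  1  2  3  4  5  6  7
 c  2  1  1  2  3  3  4  5  6
 c  3  2  2  2  3  3  4  5  6
 b  4  3  2  3  2  3  3  4  5
 c  5  4  3  3  3  2  3  4  5
 a  6  5  4  3  4  3  3  3  4
 b  7  6  5  4  3  4  3  4  3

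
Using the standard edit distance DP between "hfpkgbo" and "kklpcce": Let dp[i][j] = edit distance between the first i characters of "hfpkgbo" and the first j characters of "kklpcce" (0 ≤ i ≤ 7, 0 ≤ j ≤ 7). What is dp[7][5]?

   ''  k  k  l  p  c  c  e
''  0  1  2  3  4  5  6  7
 h  1  1  2  3  4  5  6  7
 f  2  2  2  3  4  5  6  7
 p  3  3  3  3  3  4  5  6
 k  4  3  3  4  4  4  5  6
 g  5  4  4  4  5  5  5  6
 b  6  5  5  5  5  6  6  6
 o  7  6  6  6  6  6  7  7

6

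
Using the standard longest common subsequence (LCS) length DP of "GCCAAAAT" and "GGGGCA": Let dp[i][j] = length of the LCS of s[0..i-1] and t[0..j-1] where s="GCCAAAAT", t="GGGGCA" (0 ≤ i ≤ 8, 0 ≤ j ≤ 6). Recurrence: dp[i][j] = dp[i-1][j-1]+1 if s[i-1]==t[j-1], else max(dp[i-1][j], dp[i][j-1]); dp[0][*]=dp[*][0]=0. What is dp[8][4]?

   ''  G  G  G  G  C  A
''  0  0  0  0  0  0  0
 G  0  1  1  1  1  1  1
 C  0  1  1  1  1  2  2
 C  0  1  1  1  1  2  2
 A  0  1  1  1  1  2  3
 A  0  1  1  1  1  2  3
 A  0  1  1  1  1  2  3
 A  0  1  1  1  1  2  3
 T  0  1  1  1  1  2  3

1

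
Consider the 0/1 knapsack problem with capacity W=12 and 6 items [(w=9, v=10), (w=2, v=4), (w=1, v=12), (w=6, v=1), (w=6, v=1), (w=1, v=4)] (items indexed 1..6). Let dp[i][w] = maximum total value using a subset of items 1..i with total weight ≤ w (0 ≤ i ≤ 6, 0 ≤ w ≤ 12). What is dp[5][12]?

26

i\w   0   1   2   3   4   5   6   7   8   9  10  11  12
  0   0   0   0   0   0   0   0   0   0   0   0   0   0
  1   0   0   0   0   0   0   0   0   0  10  10  10  10
  2   0   0   4   4   4   4   4   4   4  10  10  14  14
  3   0  12  12  16  16  16  16  16  16  16  22  22  26
  4   0  12  12  16  16  16  16  16  16  17  22  22  26
  5   0  12  12  16  16  16  16  16  16  17  22  22  26
  6   0  12  16  16  20  20  20  20  20  20  22  26  26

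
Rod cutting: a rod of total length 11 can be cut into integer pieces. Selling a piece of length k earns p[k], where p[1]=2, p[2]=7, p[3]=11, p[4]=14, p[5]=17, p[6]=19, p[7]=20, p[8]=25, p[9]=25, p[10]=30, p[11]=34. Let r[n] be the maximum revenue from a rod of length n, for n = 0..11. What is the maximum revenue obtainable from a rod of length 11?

40

   n    0    1    2    3    4    5    6    7    8    9   10   11
r[n]    0    2    7   11   14   18   22   25   29   33   36   40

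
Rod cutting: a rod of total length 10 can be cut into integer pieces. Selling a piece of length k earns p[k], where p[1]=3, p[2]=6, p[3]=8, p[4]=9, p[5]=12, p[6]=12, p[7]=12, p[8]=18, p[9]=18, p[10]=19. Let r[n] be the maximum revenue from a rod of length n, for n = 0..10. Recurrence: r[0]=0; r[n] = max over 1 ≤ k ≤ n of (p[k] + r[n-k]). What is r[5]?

15

   n    0    1    2    3    4    5    6    7    8    9   10
r[n]    0    3    6    9   12   15   18   21   24   27   30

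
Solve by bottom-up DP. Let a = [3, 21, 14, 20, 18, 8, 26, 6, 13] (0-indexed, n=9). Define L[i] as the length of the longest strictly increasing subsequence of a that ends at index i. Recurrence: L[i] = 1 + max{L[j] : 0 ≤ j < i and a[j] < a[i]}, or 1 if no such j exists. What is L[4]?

3

   i    0    1    2    3    4    5    6    7    8
a[i]    3   21   14   20   18    8   26    6   13
L[i]    1    2    2    3    3    2    4    2    3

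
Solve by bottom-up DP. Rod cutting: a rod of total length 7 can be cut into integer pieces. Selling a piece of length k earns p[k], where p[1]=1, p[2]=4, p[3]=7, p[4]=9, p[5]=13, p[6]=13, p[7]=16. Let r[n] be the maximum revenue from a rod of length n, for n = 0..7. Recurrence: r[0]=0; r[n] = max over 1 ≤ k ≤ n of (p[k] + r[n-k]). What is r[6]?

14

   n    0    1    2    3    4    5    6    7
r[n]    0    1    4    7    9   13   14   17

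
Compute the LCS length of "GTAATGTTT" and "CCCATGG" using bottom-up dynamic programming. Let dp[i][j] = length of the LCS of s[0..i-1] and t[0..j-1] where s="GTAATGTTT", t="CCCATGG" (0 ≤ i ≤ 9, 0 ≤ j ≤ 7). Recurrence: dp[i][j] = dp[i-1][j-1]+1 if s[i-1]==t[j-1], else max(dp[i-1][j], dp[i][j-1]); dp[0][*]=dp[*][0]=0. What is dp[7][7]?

   ''  C  C  C  A  T  G  G
''  0  0  0  0  0  0  0  0
 G  0  0  0  0  0  0  1  1
 T  0  0  0  0  0  1  1  1
 A  0  0  0  0  1  1  1  1
 A  0  0  0  0  1  1  1  1
 T  0  0  0  0  1  2  2  2
 G  0  0  0  0  1  2  3  3
 T  0  0  0  0  1  2  3  3
 T  0  0  0  0  1  2  3  3
 T  0  0  0  0  1  2  3  3

3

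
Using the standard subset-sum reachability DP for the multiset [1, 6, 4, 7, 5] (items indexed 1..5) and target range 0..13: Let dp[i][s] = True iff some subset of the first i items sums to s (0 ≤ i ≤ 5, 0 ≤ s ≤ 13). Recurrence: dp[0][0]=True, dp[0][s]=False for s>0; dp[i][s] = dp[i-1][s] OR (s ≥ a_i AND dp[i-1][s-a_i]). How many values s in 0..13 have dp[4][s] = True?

i\s   0   1   2   3   4   5   6   7   8   9  10  11  12  13
  0   T   F   F   F   F   F   F   F   F   F   F   F   F   F
  1   T   T   F   F   F   F   F   F   F   F   F   F   F   F
  2   T   T   F   F   F   F   T   T   F   F   F   F   F   F
  3   T   T   F   F   T   T   T   T   F   F   T   T   F   F
  4   T   T   F   F   T   T   T   T   T   F   T   T   T   T
  5   T   T   F   F   T   T   T   T   T   T   T   T   T   T

11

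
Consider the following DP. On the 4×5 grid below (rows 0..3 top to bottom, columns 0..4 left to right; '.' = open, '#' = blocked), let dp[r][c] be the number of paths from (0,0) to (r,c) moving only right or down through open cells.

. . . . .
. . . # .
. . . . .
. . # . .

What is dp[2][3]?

r\c   0   1   2   3   4
  0   1   1   1   1   1
  1   1   2   3   0   1
  2   1   3   6   6   7
  3   1   4   0   6  13

6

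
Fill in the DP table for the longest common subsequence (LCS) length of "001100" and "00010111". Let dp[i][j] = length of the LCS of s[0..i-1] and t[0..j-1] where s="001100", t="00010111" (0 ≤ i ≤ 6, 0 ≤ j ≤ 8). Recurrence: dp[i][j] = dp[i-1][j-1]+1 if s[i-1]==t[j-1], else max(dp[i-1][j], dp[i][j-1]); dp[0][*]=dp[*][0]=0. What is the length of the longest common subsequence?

   ''  0  0  0  1  0  1  1  1
''  0  0  0  0  0  0  0  0  0
 0  0  1  1  1  1  1  1  1  1
 0  0  1  2  2  2  2  2  2  2
 1  0  1  2  2  3  3  3  3  3
 1  0  1  2  2  3  3  4  4  4
 0  0  1  2  3  3  4  4  4  4
 0  0  1  2  3  3  4  4  4  4

4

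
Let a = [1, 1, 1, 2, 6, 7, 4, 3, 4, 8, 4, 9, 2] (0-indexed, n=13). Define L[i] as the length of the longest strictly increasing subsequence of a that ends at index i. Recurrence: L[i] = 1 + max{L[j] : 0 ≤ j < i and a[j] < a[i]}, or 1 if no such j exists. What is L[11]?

6

   i    0    1    2    3    4    5    6    7    8    9   10   11   12
a[i]    1    1    1    2    6    7    4    3    4    8    4    9    2
L[i]    1    1    1    2    3    4    3    3    4    5    4    6    2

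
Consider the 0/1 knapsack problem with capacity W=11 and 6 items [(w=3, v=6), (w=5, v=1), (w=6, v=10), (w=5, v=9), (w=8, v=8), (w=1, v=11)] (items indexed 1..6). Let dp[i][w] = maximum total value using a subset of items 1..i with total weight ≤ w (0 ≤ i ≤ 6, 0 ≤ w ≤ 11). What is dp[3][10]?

i\w   0   1   2   3   4   5   6   7   8   9  10  11
  0   0   0   0   0   0   0   0   0   0   0   0   0
  1   0   0   0   6   6   6   6   6   6   6   6   6
  2   0   0   0   6   6   6   6   6   7   7   7   7
  3   0   0   0   6   6   6  10  10  10  16  16  16
  4   0   0   0   6   6   9  10  10  15  16  16  19
  5   0   0   0   6   6   9  10  10  15  16  16  19
  6   0  11  11  11  17  17  20  21  21  26  27  27

16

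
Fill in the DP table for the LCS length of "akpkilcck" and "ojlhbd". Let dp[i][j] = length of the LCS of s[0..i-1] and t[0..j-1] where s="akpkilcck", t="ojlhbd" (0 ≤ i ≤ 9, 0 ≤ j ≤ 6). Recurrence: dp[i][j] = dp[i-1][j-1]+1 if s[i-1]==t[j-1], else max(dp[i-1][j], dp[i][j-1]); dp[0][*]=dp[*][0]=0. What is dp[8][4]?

   ''  o  j  l  h  b  d
''  0  0  0  0  0  0  0
 a  0  0  0  0  0  0  0
 k  0  0  0  0  0  0  0
 p  0  0  0  0  0  0  0
 k  0  0  0  0  0  0  0
 i  0  0  0  0  0  0  0
 l  0  0  0  1  1  1  1
 c  0  0  0  1  1  1  1
 c  0  0  0  1  1  1  1
 k  0  0  0  1  1  1  1

1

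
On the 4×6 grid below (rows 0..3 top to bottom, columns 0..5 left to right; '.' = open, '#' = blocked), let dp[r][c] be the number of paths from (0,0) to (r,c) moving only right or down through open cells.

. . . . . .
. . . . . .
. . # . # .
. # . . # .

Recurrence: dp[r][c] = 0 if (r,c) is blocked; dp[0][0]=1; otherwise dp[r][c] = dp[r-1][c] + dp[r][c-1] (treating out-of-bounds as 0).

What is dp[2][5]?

r\c   0   1   2   3   4   5
  0   1   1   1   1   1   1
  1   1   2   3   4   5   6
  2   1   3   0   4   0   6
  3   1   0   0   4   0   6

6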